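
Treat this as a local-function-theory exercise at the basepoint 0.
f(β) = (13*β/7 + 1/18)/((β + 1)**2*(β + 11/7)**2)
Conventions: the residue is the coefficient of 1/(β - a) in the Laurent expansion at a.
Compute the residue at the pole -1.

The residue is 14399/576.

At the order-2 pole -1 set g(β) = (β - (-1))^2*f(β) = (13*β/7 + 1/18)/(β + 11/7)**2.
Order-2 pole: residue = g'(a); g'(-1) = 14399/576, so the residue is 14399/576.


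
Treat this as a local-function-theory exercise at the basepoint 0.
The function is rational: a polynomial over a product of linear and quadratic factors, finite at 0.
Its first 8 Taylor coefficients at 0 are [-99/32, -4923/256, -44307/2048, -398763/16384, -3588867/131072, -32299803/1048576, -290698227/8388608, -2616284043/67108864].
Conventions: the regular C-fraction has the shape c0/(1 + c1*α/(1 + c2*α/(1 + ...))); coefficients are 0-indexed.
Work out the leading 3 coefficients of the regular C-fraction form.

Taylor coefficients (read off): a_0 = -99/32, a_1 = -4923/256, a_2 = -44307/2048.
c0 = a_0 = -99/32. Peel one level at a time: if S = 1 + c*α/S' with S'(0) = 1, then c is the α-coefficient of S and S' = c*α/(S - 1).
S_1 = c0/f = 1 + (-547/88)*α + (3829/121)*α^2 + ...; c1 = -547/88.
S_2 = c1*α/(S_1 - 1) = 1 + (56/11)*α + ...; c2 = 56/11.

The regular C-fraction coefficients are [-99/32, -547/88, 56/11].


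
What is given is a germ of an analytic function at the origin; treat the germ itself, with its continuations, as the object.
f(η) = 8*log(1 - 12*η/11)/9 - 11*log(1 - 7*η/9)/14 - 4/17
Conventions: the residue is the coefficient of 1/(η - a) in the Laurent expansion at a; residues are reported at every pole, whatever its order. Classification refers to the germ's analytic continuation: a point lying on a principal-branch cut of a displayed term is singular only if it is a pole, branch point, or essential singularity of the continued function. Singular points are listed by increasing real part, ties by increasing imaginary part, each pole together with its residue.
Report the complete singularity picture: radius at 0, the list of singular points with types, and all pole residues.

Radius of convergence at 0: 11/12.
At 11/12: a logarithmic branch point.
At 9/7: a logarithmic branch point.

Branch term (-11/14)*log(1 - η/(9/7)): its argument vanishes at η = 9/7, a logarithmic branch point, modulus 9/7.
Branch term (8/9)*log(1 - η/(11/12)): its argument vanishes at η = 11/12, a logarithmic branch point, modulus 11/12.
The radius of convergence is the smallest modulus among the singular points: 11/12.
List the singular points by increasing real part (a conjugate pair: the negative imaginary part first).


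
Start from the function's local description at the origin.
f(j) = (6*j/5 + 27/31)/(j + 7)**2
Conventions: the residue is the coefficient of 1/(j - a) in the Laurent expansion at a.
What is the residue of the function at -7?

The residue is 6/5.

At the order-2 pole -7 set g(j) = (j - (-7))^2*f(j) = 6*j/5 + 27/31.
Order-2 pole: residue = g'(a); g'(-7) = 6/5, so the residue is 6/5.


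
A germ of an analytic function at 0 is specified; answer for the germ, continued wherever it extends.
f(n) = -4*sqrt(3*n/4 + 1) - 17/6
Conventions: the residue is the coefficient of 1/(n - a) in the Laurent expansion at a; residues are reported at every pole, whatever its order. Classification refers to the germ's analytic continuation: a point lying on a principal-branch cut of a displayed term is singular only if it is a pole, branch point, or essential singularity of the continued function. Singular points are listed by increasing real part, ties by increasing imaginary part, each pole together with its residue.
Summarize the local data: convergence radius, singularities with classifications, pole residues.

Branch term (-4)*sqrt(1 - n/(-4/3)): its argument vanishes at n = -4/3, a square-root branch point, modulus 4/3.
The radius of convergence is the smallest modulus among the singular points: 4/3.

Radius of convergence at 0: 4/3.
At -4/3: an algebraic (square-root) branch point.


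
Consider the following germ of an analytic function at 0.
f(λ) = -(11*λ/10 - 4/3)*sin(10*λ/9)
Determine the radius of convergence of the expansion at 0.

The factor -sin(10*λ/9) is entire and contributes no finite singular point.
The polynomial part has no poles.
No finite singular points: the Taylor series at 0 converges everywhere.

The radius of convergence is infinite.


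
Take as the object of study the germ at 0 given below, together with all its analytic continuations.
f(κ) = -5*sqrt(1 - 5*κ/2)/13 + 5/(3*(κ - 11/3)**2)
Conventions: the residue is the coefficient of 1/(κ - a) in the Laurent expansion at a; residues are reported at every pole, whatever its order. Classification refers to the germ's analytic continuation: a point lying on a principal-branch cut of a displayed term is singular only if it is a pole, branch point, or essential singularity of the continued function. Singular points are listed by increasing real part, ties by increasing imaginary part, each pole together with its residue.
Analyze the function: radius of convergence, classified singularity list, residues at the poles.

Denominator factor (κ - 11/3)^2: pole of order 2 at 11/3, modulus 11/3.
Branch term (-5/13)*sqrt(1 - κ/(2/5)): its argument vanishes at κ = 2/5, a square-root branch point, modulus 2/5.
The radius of convergence is the smallest modulus among the singular points: 2/5.
The branch term is analytic at 11/3 and contributes nothing to the residue; only the rational part matters.
At the order-2 pole 11/3 set g(κ) = (κ - (11/3))^2*(rational part) = 5/3.
Order-2 pole: residue = g'(a); g'(11/3) = 0, so the residue is 0.
List the singular points by increasing real part (a conjugate pair: the negative imaginary part first).

Radius of convergence at 0: 2/5.
At 2/5: an algebraic (square-root) branch point.
At 11/3: a pole of order 2; residue 0.


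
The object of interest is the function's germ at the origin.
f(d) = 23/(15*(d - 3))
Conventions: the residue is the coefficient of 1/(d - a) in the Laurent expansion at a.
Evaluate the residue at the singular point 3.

At the order-1 pole 3 set g(d) = (d - (3))*f(d) = 23/15.
Simple pole: residue = g(a) at a = 3, which is 23/15.

The residue is 23/15.


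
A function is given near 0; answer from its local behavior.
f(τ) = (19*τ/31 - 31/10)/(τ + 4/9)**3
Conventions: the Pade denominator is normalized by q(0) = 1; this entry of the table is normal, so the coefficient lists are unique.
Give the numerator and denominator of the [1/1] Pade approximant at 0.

Taylor coefficients needed (expand at 0): a_0 = -22599/640, a_1 = 19469403/79360, a_2 = -177717807/158720.
Write the denominator as Q(τ) = 1 + q1*τ. Requiring Q*f - P = O(τ^3) with deg P <= 1 kills the coefficients of τ^2..τ^2 in Q*f:
  τ^2: a_2 + q1*a_1 = 0, i.e. -177717807/158720 + (19469403/79360)*q1 = 0.
Solving this linear system: q1 = 243783/53414.
The numerator is Q*f truncated at degree 1: P0 = a_0 = -22599/640; P1 = a_1 + q1*a_0 = 178395720867/2119467520.

The Pade approximant has numerator coefficients [-22599/640, 178395720867/2119467520]; denominator coefficients [1, 243783/53414].


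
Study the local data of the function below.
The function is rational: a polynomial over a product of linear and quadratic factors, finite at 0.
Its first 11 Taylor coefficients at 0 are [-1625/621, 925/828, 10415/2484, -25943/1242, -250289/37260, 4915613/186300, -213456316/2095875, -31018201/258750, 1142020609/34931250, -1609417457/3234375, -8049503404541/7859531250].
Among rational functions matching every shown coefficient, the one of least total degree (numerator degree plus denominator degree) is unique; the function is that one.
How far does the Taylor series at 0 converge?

The radius of convergence is -4/5 + (1/5)*sqrt(41).

No rational of total degree below 9 reproduces all 11 coefficients; solving the [1/8] Pade equations on them gives f(w) = (11*w/20 + 13/23)/((w**2 + 3*w/5 + 3/5)**3*(w**2 + 8*w/5 - 1)), whose expansion matches every shown term.
Denominator factor (w**2 + 3*w/5 + 3/5)^3: discriminant -51/25, complex-conjugate roots (-3/10) + ((1/10)*sqrt(51))*i and (-3/10) - ((1/10)*sqrt(51))*i; poles of order 3, moduli (1/5)*sqrt(15) and (1/5)*sqrt(15).
Denominator factor (w**2 + 8*w/5 - 1): discriminant 164/25, real irrational roots -4/5 + (1/5)*sqrt(41) and -4/5 - (1/5)*sqrt(41); poles of order 1, moduli -4/5 + (1/5)*sqrt(41) and 4/5 + (1/5)*sqrt(41).
The radius of convergence is the smallest modulus among the singular points: -4/5 + (1/5)*sqrt(41).


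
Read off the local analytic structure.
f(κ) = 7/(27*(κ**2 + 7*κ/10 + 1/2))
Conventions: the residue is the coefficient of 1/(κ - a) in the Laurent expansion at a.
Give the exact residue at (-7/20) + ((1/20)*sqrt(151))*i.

The residue is -((70/4077)*sqrt(151))*i.

The factor κ**2 + 7*κ/10 + 1/2 splits as (κ - a)(κ - a') with a = (-7/20) + ((1/20)*sqrt(151))*i, a' = (-7/20) - ((1/20)*sqrt(151))*i. At the order-1 pole a set g(κ) = (κ - a)*f(κ) = [7/27] / (κ - a').
Simple pole: residue = g(a) at a = (-7/20) + ((1/20)*sqrt(151))*i, which is -((70/4077)*sqrt(151))*i.


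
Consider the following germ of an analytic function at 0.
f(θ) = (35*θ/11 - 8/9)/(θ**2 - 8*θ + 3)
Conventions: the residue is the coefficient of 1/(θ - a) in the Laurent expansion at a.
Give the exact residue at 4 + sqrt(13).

The residue is 35/22 + (586/1287)*sqrt(13).

The factor θ**2 - 8*θ + 3 splits as (θ - a)(θ - a') with a = 4 + sqrt(13), a' = 4 - sqrt(13). At the order-1 pole a set g(θ) = (θ - a)*f(θ) = [35*θ/11 - 8/9] / (θ - a').
Simple pole: residue = g(a) at a = 4 + sqrt(13), which is 35/22 + (586/1287)*sqrt(13).


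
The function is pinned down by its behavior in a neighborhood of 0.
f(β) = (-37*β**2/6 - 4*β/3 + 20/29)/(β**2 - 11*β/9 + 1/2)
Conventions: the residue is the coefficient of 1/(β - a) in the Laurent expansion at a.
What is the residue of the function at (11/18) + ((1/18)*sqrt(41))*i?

The factor β**2 - 11*β/9 + 1/2 splits as (β - a)(β - a') with a = (11/18) + ((1/18)*sqrt(41))*i, a' = (11/18) - ((1/18)*sqrt(41))*i. At the order-1 pole a set g(β) = (β - a)*f(β) = [-37*β**2/6 - 4*β/3 + 20/29] / (β - a').
Simple pole: residue = g(a) at a = (11/18) + ((1/18)*sqrt(41))*i, which is (-479/108) + ((11612/32103)*sqrt(41))*i.

The residue is (-479/108) + ((11612/32103)*sqrt(41))*i.


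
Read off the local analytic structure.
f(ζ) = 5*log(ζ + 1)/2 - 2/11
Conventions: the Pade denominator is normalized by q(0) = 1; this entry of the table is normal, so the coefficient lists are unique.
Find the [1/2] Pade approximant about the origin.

The Pade approximant has numerator coefficients [-2/11, 8431/3498]; denominator coefficients [1, 157/318, -55/636].

Taylor coefficients needed (expand at 0): a_0 = -2/11, a_1 = 5/2, a_2 = -5/4, a_3 = 5/6.
Write the denominator as Q(ζ) = 1 + q1*ζ + q2*ζ^2. Requiring Q*f - P = O(ζ^4) with deg P <= 1 kills the coefficients of ζ^2..ζ^3 in Q*f:
  ζ^2: a_2 + q1*a_1 + q2*a_0 = 0, i.e. -5/4 + (5/2)*q1 + (-2/11)*q2 = 0.
  ζ^3: a_3 + q1*a_2 + q2*a_1 = 0, i.e. 5/6 + (-5/4)*q1 + (5/2)*q2 = 0.
Solving this linear system: q1 = 157/318, q2 = -55/636.
The numerator is Q*f truncated at degree 1: P0 = a_0 = -2/11; P1 = a_1 + q1*a_0 = 8431/3498.


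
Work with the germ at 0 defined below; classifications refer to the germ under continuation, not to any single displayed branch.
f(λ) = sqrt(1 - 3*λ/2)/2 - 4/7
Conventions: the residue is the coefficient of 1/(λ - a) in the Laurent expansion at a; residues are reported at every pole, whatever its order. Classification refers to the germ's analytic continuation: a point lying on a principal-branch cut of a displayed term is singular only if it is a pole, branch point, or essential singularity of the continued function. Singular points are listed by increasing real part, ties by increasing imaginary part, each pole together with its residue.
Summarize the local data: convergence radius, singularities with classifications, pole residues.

Radius of convergence at 0: 2/3.
At 2/3: an algebraic (square-root) branch point.

Branch term (1/2)*sqrt(1 - λ/(2/3)): its argument vanishes at λ = 2/3, a square-root branch point, modulus 2/3.
The radius of convergence is the smallest modulus among the singular points: 2/3.


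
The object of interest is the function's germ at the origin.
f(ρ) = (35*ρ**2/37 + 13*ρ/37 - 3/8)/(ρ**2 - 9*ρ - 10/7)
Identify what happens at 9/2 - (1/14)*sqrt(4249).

The denominator factor ρ**2 - 9*ρ - 10/7 vanishes at 9/2 - (1/14)*sqrt(4249) and appears to the power 1; the numerator there equals 12097/296 - (164/259)*sqrt(4249), nonzero, and no other factor vanishes.
Hence a pole whose order is the multiplicity, 1.

The point is a pole of order 1.


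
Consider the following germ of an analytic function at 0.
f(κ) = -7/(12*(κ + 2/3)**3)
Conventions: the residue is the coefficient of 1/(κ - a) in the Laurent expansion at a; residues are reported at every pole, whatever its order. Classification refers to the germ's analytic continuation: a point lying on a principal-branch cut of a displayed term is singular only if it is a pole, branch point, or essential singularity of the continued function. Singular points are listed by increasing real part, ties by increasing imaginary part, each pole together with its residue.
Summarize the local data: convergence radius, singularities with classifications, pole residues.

Radius of convergence at 0: 2/3.
At -2/3: a pole of order 3; residue 0.

Denominator factor (κ + 2/3)^3: pole of order 3 at -2/3, modulus 2/3.
The radius of convergence is the smallest modulus among the singular points: 2/3.
At the order-3 pole -2/3 set g(κ) = (κ - (-2/3))^3*f(κ) = -7/12.
Order-3 pole: residue = g''(a)/2; g''(-2/3) = 0, so the residue is 0.


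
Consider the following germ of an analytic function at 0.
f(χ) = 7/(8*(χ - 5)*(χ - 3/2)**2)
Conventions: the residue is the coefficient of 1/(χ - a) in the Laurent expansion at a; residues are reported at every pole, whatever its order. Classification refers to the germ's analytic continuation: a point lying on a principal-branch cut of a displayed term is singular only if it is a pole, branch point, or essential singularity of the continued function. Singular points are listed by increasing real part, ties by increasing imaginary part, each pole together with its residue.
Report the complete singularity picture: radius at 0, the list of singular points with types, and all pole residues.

Radius of convergence at 0: 3/2.
At 3/2: a pole of order 2; residue -1/14.
At 5: a pole of order 1; residue 1/14.

Denominator factor (χ - 3/2)^2: pole of order 2 at 3/2, modulus 3/2.
Denominator factor (χ - 5): pole of order 1 at 5, modulus 5.
The radius of convergence is the smallest modulus among the singular points: 3/2.
At the order-2 pole 3/2 set g(χ) = (χ - (3/2))^2*f(χ) = 7/(8*(χ - 5)).
Order-2 pole: residue = g'(a); g'(3/2) = -1/14, so the residue is -1/14.
At the order-1 pole 5 set g(χ) = (χ - (5))*f(χ) = 7/(8*(χ - 3/2)**2).
Simple pole: residue = g(a) at a = 5, which is 1/14.
List the singular points by increasing real part (a conjugate pair: the negative imaginary part first).


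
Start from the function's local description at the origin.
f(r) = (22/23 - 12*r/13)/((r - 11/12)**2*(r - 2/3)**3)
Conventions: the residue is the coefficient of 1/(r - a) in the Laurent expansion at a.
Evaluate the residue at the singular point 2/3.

The residue is 43008/299.

At the order-3 pole 2/3 set g(r) = (r - (2/3))^3*f(r) = (22/23 - 12*r/13)/(r - 11/12)**2.
Order-3 pole: residue = g''(a)/2; g''(2/3) = 86016/299, so the residue is 43008/299.


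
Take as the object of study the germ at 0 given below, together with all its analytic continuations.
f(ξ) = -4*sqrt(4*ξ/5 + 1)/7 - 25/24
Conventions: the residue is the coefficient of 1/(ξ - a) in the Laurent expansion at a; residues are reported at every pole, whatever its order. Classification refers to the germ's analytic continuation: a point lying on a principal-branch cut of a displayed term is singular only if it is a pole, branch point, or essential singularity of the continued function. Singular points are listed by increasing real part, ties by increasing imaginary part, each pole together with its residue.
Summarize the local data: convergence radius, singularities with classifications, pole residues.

Branch term (-4/7)*sqrt(1 - ξ/(-5/4)): its argument vanishes at ξ = -5/4, a square-root branch point, modulus 5/4.
The radius of convergence is the smallest modulus among the singular points: 5/4.

Radius of convergence at 0: 5/4.
At -5/4: an algebraic (square-root) branch point.


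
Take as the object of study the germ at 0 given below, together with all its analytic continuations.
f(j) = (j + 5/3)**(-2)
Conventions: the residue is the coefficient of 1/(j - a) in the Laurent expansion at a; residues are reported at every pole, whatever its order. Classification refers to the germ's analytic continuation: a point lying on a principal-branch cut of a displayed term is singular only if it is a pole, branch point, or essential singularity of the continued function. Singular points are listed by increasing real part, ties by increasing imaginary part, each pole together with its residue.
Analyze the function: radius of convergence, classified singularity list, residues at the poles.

Denominator factor (j + 5/3)^2: pole of order 2 at -5/3, modulus 5/3.
The radius of convergence is the smallest modulus among the singular points: 5/3.
At the order-2 pole -5/3 set g(j) = (j - (-5/3))^2*f(j) = 1.
Order-2 pole: residue = g'(a); g'(-5/3) = 0, so the residue is 0.

Radius of convergence at 0: 5/3.
At -5/3: a pole of order 2; residue 0.


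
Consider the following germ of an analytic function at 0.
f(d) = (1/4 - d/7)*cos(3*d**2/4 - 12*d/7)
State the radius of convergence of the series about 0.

The factor cos(3*d**2/4 - 12*d/7) is entire and contributes no finite singular point.
The polynomial part has no poles.
No finite singular points: the Taylor series at 0 converges everywhere.

The radius of convergence is infinite.


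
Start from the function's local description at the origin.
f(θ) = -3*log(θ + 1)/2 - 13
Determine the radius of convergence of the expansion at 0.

Branch term (-3/2)*log(1 - θ/(-1)): its argument vanishes at θ = -1, a logarithmic branch point, modulus 1.
The radius of convergence is the smallest modulus among the singular points: 1.

The radius of convergence is 1.


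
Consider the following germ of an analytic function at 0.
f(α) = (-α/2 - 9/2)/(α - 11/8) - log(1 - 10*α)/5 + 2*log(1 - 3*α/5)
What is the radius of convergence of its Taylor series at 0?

Denominator factor (α - 11/8): pole of order 1 at 11/8, modulus 11/8.
Branch term (2)*log(1 - α/(5/3)): its argument vanishes at α = 5/3, a logarithmic branch point, modulus 5/3.
Branch term (-1/5)*log(1 - α/(1/10)): its argument vanishes at α = 1/10, a logarithmic branch point, modulus 1/10.
The radius of convergence is the smallest modulus among the singular points: 1/10.

The radius of convergence is 1/10.


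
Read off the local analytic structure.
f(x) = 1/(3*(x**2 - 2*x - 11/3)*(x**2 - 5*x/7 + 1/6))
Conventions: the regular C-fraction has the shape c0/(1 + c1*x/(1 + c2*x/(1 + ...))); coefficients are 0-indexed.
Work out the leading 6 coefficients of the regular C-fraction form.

Taylor coefficients (expand at 0): a_0 = -6/11, a_1 = -1728/847, a_2 = -377082/65219, a_3 = -61705692/5021863, a_4 = -7034264586/386683451, a_5 = -120552966792/29774625727.
c0 = a_0 = -6/11. Peel one level at a time: if S = 1 + c*x/S' with S'(0) = 1, then c is the x-coefficient of S and S' = c*x/(S - 1).
S_1 = c0/f = 1 + (-288/77)*x + (261/77)*x^2 + ...; c1 = -288/77.
S_2 = c1*x/(S_1 - 1) = 1 + (29/32)*x + (2057/1024)*x^2 + ...; c2 = 29/32.
S_3 = c2*x/(S_2 - 1) = 1 + (-2057/928)*x + (1850/841)*x^2 + ...; c3 = -2057/928.
S_4 = c3*x/(S_3 - 1) = 1 + (59200/59653)*x + (-2542592/4231249)*x^2 + ...; c4 = 59200/59653.
S_5 = c4*x/(S_4 - 1) = 1 + (1152112/1902725)*x + ...; c5 = 1152112/1902725.

The regular C-fraction coefficients are [-6/11, -288/77, 29/32, -2057/928, 59200/59653, 1152112/1902725].


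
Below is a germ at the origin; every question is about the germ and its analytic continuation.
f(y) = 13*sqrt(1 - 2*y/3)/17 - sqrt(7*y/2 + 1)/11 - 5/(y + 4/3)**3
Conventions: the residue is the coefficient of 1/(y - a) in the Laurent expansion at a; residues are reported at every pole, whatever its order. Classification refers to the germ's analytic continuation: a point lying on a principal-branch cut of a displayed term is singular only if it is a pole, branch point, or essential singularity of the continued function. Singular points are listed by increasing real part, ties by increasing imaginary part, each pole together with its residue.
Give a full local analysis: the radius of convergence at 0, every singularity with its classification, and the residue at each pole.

Radius of convergence at 0: 2/7.
At -4/3: a pole of order 3; residue 0.
At -2/7: an algebraic (square-root) branch point.
At 3/2: an algebraic (square-root) branch point.

Denominator factor (y + 4/3)^3: pole of order 3 at -4/3, modulus 4/3.
Branch term (-1/11)*sqrt(1 - y/(-2/7)): its argument vanishes at y = -2/7, a square-root branch point, modulus 2/7.
Branch term (13/17)*sqrt(1 - y/(3/2)): its argument vanishes at y = 3/2, a square-root branch point, modulus 3/2.
The radius of convergence is the smallest modulus among the singular points: 2/7.
The branch terms are analytic at -4/3 and contribute nothing to the residue; only the rational part matters.
At the order-3 pole -4/3 set g(y) = (y - (-4/3))^3*(rational part) = -5.
Order-3 pole: residue = g''(a)/2; g''(-4/3) = 0, so the residue is 0.
List the singular points by increasing real part (a conjugate pair: the negative imaginary part first).


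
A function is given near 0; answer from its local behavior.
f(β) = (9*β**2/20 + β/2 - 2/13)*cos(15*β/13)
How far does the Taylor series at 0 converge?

The factor cos(15*β/13) is entire and contributes no finite singular point.
The polynomial part has no poles.
No finite singular points: the Taylor series at 0 converges everywhere.

The radius of convergence is infinite.


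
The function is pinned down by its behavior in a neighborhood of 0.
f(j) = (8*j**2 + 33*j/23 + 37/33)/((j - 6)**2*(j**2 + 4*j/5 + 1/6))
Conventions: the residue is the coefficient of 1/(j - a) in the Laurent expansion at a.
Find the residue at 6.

The residue is 41130690/382141573.

At the order-2 pole 6 set g(j) = (j - (6))^2*f(j) = (8*j**2 + 33*j/23 + 37/33)/(j**2 + 4*j/5 + 1/6).
Order-2 pole: residue = g'(a); g'(6) = 41130690/382141573, so the residue is 41130690/382141573.


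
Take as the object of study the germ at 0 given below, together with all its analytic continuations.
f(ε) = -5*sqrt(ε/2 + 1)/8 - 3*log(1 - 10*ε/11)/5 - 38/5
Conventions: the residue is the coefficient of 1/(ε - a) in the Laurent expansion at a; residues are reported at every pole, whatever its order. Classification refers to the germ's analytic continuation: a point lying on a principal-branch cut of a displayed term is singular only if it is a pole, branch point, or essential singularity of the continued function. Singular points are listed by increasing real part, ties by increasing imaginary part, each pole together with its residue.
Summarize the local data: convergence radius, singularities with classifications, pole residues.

Branch term (-3/5)*log(1 - ε/(11/10)): its argument vanishes at ε = 11/10, a logarithmic branch point, modulus 11/10.
Branch term (-5/8)*sqrt(1 - ε/(-2)): its argument vanishes at ε = -2, a square-root branch point, modulus 2.
The radius of convergence is the smallest modulus among the singular points: 11/10.
List the singular points by increasing real part (a conjugate pair: the negative imaginary part first).

Radius of convergence at 0: 11/10.
At -2: an algebraic (square-root) branch point.
At 11/10: a logarithmic branch point.


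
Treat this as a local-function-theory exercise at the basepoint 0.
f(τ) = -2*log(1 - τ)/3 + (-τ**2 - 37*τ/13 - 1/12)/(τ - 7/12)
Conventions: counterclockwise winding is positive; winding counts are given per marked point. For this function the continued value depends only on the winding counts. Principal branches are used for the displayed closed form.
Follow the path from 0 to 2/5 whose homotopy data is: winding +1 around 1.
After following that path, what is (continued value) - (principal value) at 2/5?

Continued minus principal equals -(4/3)*pi*i.

The rational part is single-valued and drops out of the difference; each branch term changes only by its own monodromy.
(-2/3)*log(1 - τ/(1)): each positive loop around 1 adds 2*pi*i to the log, so winding +1 contributes (-2/3)*(1)*2*pi*i = -(4/3)*pi*i.
Summing the contributions at τ = 2/5 gives -(4/3)*pi*i.


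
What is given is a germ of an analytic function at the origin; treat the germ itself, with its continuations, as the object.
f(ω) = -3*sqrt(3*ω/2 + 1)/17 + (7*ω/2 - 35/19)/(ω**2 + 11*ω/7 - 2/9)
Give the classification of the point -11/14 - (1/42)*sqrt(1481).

The denominator factor ω**2 + 11*ω/7 - 2/9 vanishes at -11/14 - (1/42)*sqrt(1481) and appears to the power 1; the numerator there equals -349/76 - (1/12)*sqrt(1481), nonzero, and no other factor vanishes.
The branch terms are analytic at this point.
Hence a pole whose order is the multiplicity, 1.

The point is a pole of order 1.


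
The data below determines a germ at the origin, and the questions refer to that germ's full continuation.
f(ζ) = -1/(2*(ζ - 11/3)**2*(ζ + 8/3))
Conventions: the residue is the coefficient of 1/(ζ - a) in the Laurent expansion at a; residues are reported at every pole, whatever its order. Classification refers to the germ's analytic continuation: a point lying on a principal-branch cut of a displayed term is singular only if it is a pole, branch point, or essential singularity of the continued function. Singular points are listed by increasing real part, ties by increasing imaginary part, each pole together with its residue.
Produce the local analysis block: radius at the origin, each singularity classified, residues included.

Denominator factor (ζ - 11/3)^2: pole of order 2 at 11/3, modulus 11/3.
Denominator factor (ζ + 8/3): pole of order 1 at -8/3, modulus 8/3.
The radius of convergence is the smallest modulus among the singular points: 8/3.
At the order-1 pole -8/3 set g(ζ) = (ζ - (-8/3))*f(ζ) = -1/(2*(ζ - 11/3)**2).
Simple pole: residue = g(a) at a = -8/3, which is -9/722.
At the order-2 pole 11/3 set g(ζ) = (ζ - (11/3))^2*f(ζ) = -1/(2*(ζ + 8/3)).
Order-2 pole: residue = g'(a); g'(11/3) = 9/722, so the residue is 9/722.
List the singular points by increasing real part (a conjugate pair: the negative imaginary part first).

Radius of convergence at 0: 8/3.
At -8/3: a pole of order 1; residue -9/722.
At 11/3: a pole of order 2; residue 9/722.


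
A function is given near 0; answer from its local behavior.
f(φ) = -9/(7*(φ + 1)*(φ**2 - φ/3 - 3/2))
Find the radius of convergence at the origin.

The radius of convergence is 1.

Denominator factor (φ**2 - φ/3 - 3/2): discriminant 55/9, real irrational roots 1/6 + (1/6)*sqrt(55) and 1/6 - (1/6)*sqrt(55); poles of order 1, moduli 1/6 + (1/6)*sqrt(55) and -1/6 + (1/6)*sqrt(55).
Denominator factor (φ + 1): pole of order 1 at -1, modulus 1.
The radius of convergence is the smallest modulus among the singular points: 1.


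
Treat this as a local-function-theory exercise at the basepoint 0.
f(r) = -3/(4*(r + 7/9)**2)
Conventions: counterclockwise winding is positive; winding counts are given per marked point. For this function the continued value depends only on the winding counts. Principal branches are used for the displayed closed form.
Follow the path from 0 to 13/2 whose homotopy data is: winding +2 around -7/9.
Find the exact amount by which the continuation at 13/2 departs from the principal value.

Continued minus principal equals 0.

The function is rational, hence single-valued: continuing it around any pole returns the same value, so the difference is 0.


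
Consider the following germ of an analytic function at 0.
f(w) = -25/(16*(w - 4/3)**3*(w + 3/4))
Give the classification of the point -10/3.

The point is a regular point.

Denominator factors: w + 3/4 = -31/12 at w = -10/3; w - 4/3 = -14/3 at w = -10/3 — none vanishes.
So the germ continues analytically to -10/3.


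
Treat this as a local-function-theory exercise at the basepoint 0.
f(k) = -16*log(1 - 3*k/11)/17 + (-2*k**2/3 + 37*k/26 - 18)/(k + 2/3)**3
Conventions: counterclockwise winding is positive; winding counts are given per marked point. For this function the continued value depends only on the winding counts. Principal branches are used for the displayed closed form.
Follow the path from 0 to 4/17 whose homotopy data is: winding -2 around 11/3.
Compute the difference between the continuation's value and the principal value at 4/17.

Continued minus principal equals (64/17)*pi*i.

The rational part is single-valued and drops out of the difference; each branch term changes only by its own monodromy.
(-16/17)*log(1 - k/(11/3)): each positive loop around 11/3 adds 2*pi*i to the log, so winding -2 contributes (-16/17)*(-2)*2*pi*i = (64/17)*pi*i.
Summing the contributions at k = 4/17 gives (64/17)*pi*i.


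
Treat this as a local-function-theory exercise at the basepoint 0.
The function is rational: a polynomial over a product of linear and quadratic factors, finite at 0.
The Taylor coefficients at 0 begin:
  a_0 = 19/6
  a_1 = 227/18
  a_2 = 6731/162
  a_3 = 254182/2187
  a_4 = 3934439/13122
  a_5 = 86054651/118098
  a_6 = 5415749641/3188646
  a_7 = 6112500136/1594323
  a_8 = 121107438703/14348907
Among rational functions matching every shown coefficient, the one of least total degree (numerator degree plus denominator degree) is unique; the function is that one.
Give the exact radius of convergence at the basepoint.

The radius of convergence is -11/18 + (1/18)*sqrt(445).

No rational of total degree below 7 reproduces all 9 coefficients; solving the [1/6] Pade equations on them gives f(χ) = (-χ - 19/6)/(χ**2 + 11*χ/9 - 1)**3, whose expansion matches every shown term.
Denominator factor (χ**2 + 11*χ/9 - 1)^3: discriminant 445/81, real irrational roots -11/18 + (1/18)*sqrt(445) and -11/18 - (1/18)*sqrt(445); poles of order 3, moduli -11/18 + (1/18)*sqrt(445) and 11/18 + (1/18)*sqrt(445).
The radius of convergence is the smallest modulus among the singular points: -11/18 + (1/18)*sqrt(445).


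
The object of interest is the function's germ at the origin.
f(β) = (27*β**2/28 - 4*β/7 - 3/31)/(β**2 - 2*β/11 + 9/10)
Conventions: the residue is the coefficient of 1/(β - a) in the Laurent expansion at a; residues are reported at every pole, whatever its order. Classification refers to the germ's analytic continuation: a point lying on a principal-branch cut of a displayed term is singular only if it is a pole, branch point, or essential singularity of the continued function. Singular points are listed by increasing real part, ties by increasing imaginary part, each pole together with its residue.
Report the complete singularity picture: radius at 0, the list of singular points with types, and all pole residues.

Denominator factor (β**2 - 2*β/11 + 9/10): discriminant -2158/605, complex-conjugate roots (1/11) + ((1/110)*sqrt(10790))*i and (1/11) - ((1/110)*sqrt(10790))*i; poles of order 1, moduli (3/10)*sqrt(10) and (3/10)*sqrt(10).
The radius of convergence is the smallest modulus among the singular points: (3/10)*sqrt(10).
The factor β**2 - 2*β/11 + 9/10 splits as (β - a)(β - a') with a = (1/11) - ((1/110)*sqrt(10790))*i, a' = (1/11) + ((1/110)*sqrt(10790))*i. At the order-1 pole a set g(β) = (β - a)*f(β) = [27*β**2/28 - 4*β/7 - 3/31] / (β - a').
Simple pole: residue = g(a) at a = (1/11) - ((1/110)*sqrt(10790))*i, which is (-61/308) - ((1050953/206045840)*sqrt(10790))*i.
The factor β**2 - 2*β/11 + 9/10 splits as (β - a)(β - a') with a = (1/11) + ((1/110)*sqrt(10790))*i, a' = (1/11) - ((1/110)*sqrt(10790))*i. At the order-1 pole a set g(β) = (β - a)*f(β) = [27*β**2/28 - 4*β/7 - 3/31] / (β - a').
Simple pole: residue = g(a) at a = (1/11) + ((1/110)*sqrt(10790))*i, which is (-61/308) + ((1050953/206045840)*sqrt(10790))*i.
List the singular points by increasing real part (a conjugate pair: the negative imaginary part first).

Radius of convergence at 0: (3/10)*sqrt(10).
At (1/11) - ((1/110)*sqrt(10790))*i: a pole of order 1; residue (-61/308) - ((1050953/206045840)*sqrt(10790))*i.
At (1/11) + ((1/110)*sqrt(10790))*i: a pole of order 1; residue (-61/308) + ((1050953/206045840)*sqrt(10790))*i.


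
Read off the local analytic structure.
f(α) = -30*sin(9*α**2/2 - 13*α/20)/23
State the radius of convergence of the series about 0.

The factor -sin(9*α**2/2 - 13*α/20) is entire and contributes no finite singular point.
The polynomial part has no poles.
No finite singular points: the Taylor series at 0 converges everywhere.

The radius of convergence is infinite.


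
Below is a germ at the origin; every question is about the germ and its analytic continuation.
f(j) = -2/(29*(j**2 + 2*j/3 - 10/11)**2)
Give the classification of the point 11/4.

Denominator factors: j**2 + 2*j/3 - 10/11 = 4481/528 at j = 11/4 — none vanishes.
So the germ continues analytically to 11/4.

The point is a regular point.


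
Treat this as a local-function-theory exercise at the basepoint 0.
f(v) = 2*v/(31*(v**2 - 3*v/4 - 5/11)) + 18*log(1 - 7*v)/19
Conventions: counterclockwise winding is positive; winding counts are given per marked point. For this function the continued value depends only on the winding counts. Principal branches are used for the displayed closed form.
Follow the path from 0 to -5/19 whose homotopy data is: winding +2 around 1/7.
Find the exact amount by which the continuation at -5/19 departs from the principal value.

The rational part is single-valued and drops out of the difference; each branch term changes only by its own monodromy.
(18/19)*log(1 - v/(1/7)): each positive loop around 1/7 adds 2*pi*i to the log, so winding +2 contributes (18/19)*(2)*2*pi*i = (72/19)*pi*i.
Summing the contributions at v = -5/19 gives (72/19)*pi*i.

Continued minus principal equals (72/19)*pi*i.


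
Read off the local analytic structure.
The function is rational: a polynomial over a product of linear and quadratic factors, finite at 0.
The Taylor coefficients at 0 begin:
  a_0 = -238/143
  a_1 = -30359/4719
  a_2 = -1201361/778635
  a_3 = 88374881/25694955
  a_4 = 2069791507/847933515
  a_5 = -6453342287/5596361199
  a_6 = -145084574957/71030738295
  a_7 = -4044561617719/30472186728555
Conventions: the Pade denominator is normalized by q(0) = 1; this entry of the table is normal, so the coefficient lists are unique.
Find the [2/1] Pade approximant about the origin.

The Pade approximant has numerator coefficients [-238/143, -248940867/24542089, -1949118892/122710445]; denominator coefficients [1, 12624983/5663559].

Taylor coefficients needed (read off): a_0 = -238/143, a_1 = -30359/4719, a_2 = -1201361/778635, a_3 = 88374881/25694955.
Write the denominator as Q(ν) = 1 + q1*ν. Requiring Q*f - P = O(ν^4) with deg P <= 2 kills the coefficients of ν^3..ν^3 in Q*f:
  ν^3: a_3 + q1*a_2 = 0, i.e. 88374881/25694955 + (-1201361/778635)*q1 = 0.
Solving this linear system: q1 = 12624983/5663559.
The numerator is Q*f truncated at degree 2: P0 = a_0 = -238/143; P1 = a_1 + q1*a_0 = -248940867/24542089; P2 = a_2 + q1*a_1 = -1949118892/122710445.


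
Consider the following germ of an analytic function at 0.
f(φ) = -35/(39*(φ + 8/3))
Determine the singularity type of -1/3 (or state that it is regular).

Denominator factors: φ + 8/3 = 7/3 at φ = -1/3 — none vanishes.
So the germ continues analytically to -1/3.

The point is a regular point.


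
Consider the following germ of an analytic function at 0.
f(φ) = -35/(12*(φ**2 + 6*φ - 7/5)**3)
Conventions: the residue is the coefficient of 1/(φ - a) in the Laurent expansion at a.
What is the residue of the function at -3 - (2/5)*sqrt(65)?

The residue is (875/4499456)*sqrt(65).

The factor φ**2 + 6*φ - 7/5 splits as (φ - a)(φ - a') with a = -3 - (2/5)*sqrt(65), a' = -3 + (2/5)*sqrt(65). At the order-3 pole a set g(φ) = (φ - a)^3*f(φ) = [-35/12] / (φ - a')^3.
Order-3 pole: residue = g''(a)/2; g''(-3 - (2/5)*sqrt(65)) = (875/2249728)*sqrt(65), so the residue is (875/4499456)*sqrt(65).


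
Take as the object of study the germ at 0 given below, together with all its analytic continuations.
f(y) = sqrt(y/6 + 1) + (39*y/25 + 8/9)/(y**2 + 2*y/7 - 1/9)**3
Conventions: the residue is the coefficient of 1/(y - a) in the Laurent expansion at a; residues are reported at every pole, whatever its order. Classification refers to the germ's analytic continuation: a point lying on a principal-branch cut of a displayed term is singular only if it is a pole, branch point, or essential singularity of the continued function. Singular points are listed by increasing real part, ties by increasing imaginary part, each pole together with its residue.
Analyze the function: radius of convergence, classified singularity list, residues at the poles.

Denominator factor (y**2 + 2*y/7 - 1/9)^3: discriminant 232/441, real irrational roots -1/7 + (1/21)*sqrt(58) and -1/7 - (1/21)*sqrt(58); poles of order 3, moduli -1/7 + (1/21)*sqrt(58) and 1/7 + (1/21)*sqrt(58).
Branch term (1)*sqrt(1 - y/(-6)): its argument vanishes at y = -6, a square-root branch point, modulus 6.
The radius of convergence is the smallest modulus among the singular points: -1/7 + (1/21)*sqrt(58).
The branch term is analytic at -1/7 - (1/21)*sqrt(58) and contributes nothing to the residue; only the rational part matters.
The factor y**2 + 2*y/7 - 1/9 splits as (y - a)(y - a') with a = -1/7 - (1/21)*sqrt(58), a' = -1/7 + (1/21)*sqrt(58). At the order-3 pole a set g(y) = (y - a)^3*(rational part) = [39*y/25 + 8/9] / (y - a')^3.
Order-3 pole: residue = g''(a)/2; g''(-1/7 - (1/21)*sqrt(58)) = -(204010569/39022400)*sqrt(58), so the residue is -(204010569/78044800)*sqrt(58).
The branch term is analytic at -1/7 + (1/21)*sqrt(58) and contributes nothing to the residue; only the rational part matters.
The factor y**2 + 2*y/7 - 1/9 splits as (y - a)(y - a') with a = -1/7 + (1/21)*sqrt(58), a' = -1/7 - (1/21)*sqrt(58). At the order-3 pole a set g(y) = (y - a)^3*(rational part) = [39*y/25 + 8/9] / (y - a')^3.
Order-3 pole: residue = g''(a)/2; g''(-1/7 + (1/21)*sqrt(58)) = (204010569/39022400)*sqrt(58), so the residue is (204010569/78044800)*sqrt(58).
List the singular points by increasing real part (a conjugate pair: the negative imaginary part first).

Radius of convergence at 0: -1/7 + (1/21)*sqrt(58).
At -6: an algebraic (square-root) branch point.
At -1/7 - (1/21)*sqrt(58): a pole of order 3; residue -(204010569/78044800)*sqrt(58).
At -1/7 + (1/21)*sqrt(58): a pole of order 3; residue (204010569/78044800)*sqrt(58).


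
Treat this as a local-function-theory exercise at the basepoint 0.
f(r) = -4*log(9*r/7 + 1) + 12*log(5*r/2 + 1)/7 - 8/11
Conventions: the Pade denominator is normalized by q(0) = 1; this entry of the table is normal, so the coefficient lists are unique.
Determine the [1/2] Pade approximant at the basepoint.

The Pade approximant has numerator coefficients [-8/11, -26723/3927]; denominator coefficients [1, 23357/2856, -47443/3808].

Taylor coefficients needed (expand at 0): a_0 = -8/11, a_1 = -6/7, a_2 = -201/98, a_3 = 4181/686.
Write the denominator as Q(r) = 1 + q1*r + q2*r^2. Requiring Q*f - P = O(r^4) with deg P <= 1 kills the coefficients of r^2..r^3 in Q*f:
  r^2: a_2 + q1*a_1 + q2*a_0 = 0, i.e. -201/98 + (-6/7)*q1 + (-8/11)*q2 = 0.
  r^3: a_3 + q1*a_2 + q2*a_1 = 0, i.e. 4181/686 + (-201/98)*q1 + (-6/7)*q2 = 0.
Solving this linear system: q1 = 23357/2856, q2 = -47443/3808.
The numerator is Q*f truncated at degree 1: P0 = a_0 = -8/11; P1 = a_1 + q1*a_0 = -26723/3927.


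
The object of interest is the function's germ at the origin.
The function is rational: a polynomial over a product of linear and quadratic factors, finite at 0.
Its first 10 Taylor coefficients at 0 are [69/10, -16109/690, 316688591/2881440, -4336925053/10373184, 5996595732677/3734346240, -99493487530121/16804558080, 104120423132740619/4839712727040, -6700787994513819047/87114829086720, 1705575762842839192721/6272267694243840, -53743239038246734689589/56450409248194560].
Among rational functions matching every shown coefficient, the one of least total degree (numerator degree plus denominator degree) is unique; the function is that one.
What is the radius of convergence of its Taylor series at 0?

No rational of total degree below 8 reproduces all 10 coefficients; solving the [2/6] Pade equations on them gives f(ρ) = (28*ρ**2/29 - 31*ρ/23 - 23/20)/((ρ**2 - 3*ρ/4 - 1/3)**2*(ρ**2 - ρ/12 - 3/2)), whose expansion matches every shown term.
Denominator factor (ρ**2 - ρ/12 - 3/2): discriminant 865/144, real irrational roots 1/24 + (1/24)*sqrt(865) and 1/24 - (1/24)*sqrt(865); poles of order 1, moduli 1/24 + (1/24)*sqrt(865) and -1/24 + (1/24)*sqrt(865).
Denominator factor (ρ**2 - 3*ρ/4 - 1/3)^2: discriminant 91/48, real irrational roots 3/8 + (1/24)*sqrt(273) and 3/8 - (1/24)*sqrt(273); poles of order 2, moduli 3/8 + (1/24)*sqrt(273) and -3/8 + (1/24)*sqrt(273).
The radius of convergence is the smallest modulus among the singular points: -3/8 + (1/24)*sqrt(273).

The radius of convergence is -3/8 + (1/24)*sqrt(273).
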